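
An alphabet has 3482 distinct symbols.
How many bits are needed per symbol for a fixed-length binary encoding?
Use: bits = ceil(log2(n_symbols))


log2(3482) = 11.7657
Bracket: 2^11 = 2048 < 3482 <= 2^12 = 4096
So ceil(log2(3482)) = 12

bits = ceil(log2(3482)) = ceil(11.7657) = 12 bits


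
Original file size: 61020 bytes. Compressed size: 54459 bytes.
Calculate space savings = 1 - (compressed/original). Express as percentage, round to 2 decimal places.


ratio = compressed/original = 54459/61020 = 0.892478
savings = 1 - ratio = 1 - 0.892478 = 0.107522
as a percentage: 0.107522 * 100 = 10.75%

Space savings = 1 - 54459/61020 = 10.75%


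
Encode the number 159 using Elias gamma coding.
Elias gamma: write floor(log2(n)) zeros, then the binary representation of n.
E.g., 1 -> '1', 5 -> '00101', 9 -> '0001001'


num_bits = floor(log2(159)) + 1 = 8
leading_zeros = num_bits - 1 = 7
binary(159) = 10011111

Elias gamma(159) = '0000000' + '10011111' = 000000010011111 (15 bits)


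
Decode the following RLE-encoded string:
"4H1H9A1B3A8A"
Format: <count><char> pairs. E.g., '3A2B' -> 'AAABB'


Expanding each <count><char> pair:
  4H -> 'HHHH'
  1H -> 'H'
  9A -> 'AAAAAAAAA'
  1B -> 'B'
  3A -> 'AAA'
  8A -> 'AAAAAAAA'

Decoded = HHHHHAAAAAAAAABAAAAAAAAAAA


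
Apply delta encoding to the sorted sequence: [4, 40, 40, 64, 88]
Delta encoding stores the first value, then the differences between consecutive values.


First value: 4
Deltas:
  40 - 4 = 36
  40 - 40 = 0
  64 - 40 = 24
  88 - 64 = 24


Delta encoded: [4, 36, 0, 24, 24]


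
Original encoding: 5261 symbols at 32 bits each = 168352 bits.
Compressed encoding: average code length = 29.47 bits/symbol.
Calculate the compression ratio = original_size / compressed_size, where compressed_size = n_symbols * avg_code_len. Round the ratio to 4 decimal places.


original_size = n_symbols * orig_bits = 5261 * 32 = 168352 bits
compressed_size = n_symbols * avg_code_len = 5261 * 29.47 = 155041.67 bits
ratio = original_size / compressed_size = 168352 / 155041.67 = 1.0859

Compression ratio = 1.0859


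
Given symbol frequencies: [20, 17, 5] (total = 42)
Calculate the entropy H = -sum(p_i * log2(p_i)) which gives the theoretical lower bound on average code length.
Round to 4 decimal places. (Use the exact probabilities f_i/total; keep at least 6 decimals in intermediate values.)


Per-symbol terms -p_i * log2(p_i) with p_i = f_i/42:
  p = 20/42 = 0.476190: log2(p) = -1.070389, -p*log2(p) = 0.509709
  p = 17/42 = 0.404762: log2(p) = -1.304855, -p*log2(p) = 0.528155
  p = 5/42 = 0.119048: log2(p) = -3.070389, -p*log2(p) = 0.365523
H = 0.509709 + 0.528155 + 0.365523 = 1.403387

H = 1.4034 bits/symbol


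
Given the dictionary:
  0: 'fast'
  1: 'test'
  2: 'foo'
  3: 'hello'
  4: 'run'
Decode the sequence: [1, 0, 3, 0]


Look up each index in the dictionary:
  1 -> 'test'
  0 -> 'fast'
  3 -> 'hello'
  0 -> 'fast'

Decoded: "test fast hello fast"


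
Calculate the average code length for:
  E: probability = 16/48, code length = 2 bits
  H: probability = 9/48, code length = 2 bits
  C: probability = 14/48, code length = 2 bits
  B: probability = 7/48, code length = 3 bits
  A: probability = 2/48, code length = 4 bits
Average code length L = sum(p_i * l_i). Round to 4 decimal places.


Weighted contributions p_i * l_i:
  E: (16/48) * 2 = 32/48
  H: (9/48) * 2 = 18/48
  C: (14/48) * 2 = 28/48
  B: (7/48) * 3 = 21/48
  A: (2/48) * 4 = 8/48
Sum = (32 + 18 + 28 + 21 + 8)/48 = 107/48

L = 107/48 = 2.2292 bits/symbol


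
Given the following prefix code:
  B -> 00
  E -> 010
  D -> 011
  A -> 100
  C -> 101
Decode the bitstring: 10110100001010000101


Decoding step by step:
Bits 101 -> C
Bits 101 -> C
Bits 00 -> B
Bits 00 -> B
Bits 101 -> C
Bits 00 -> B
Bits 00 -> B
Bits 101 -> C


Decoded message: CCBBCBBC


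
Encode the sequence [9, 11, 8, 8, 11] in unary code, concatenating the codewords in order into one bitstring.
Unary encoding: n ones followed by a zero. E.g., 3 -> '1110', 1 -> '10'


Encode each number as n ones followed by a terminating 0:
  9 -> 1111111110 (10 bits)
  11 -> 111111111110 (12 bits)
  8 -> 111111110 (9 bits)
  8 -> 111111110 (9 bits)
  11 -> 111111111110 (12 bits)
Total length = 10 + 12 + 9 + 9 + 12 = 52 bits.

Unary([9, 11, 8, 8, 11]) = 1111111110111111111110111111110111111110111111111110 (52 bits)


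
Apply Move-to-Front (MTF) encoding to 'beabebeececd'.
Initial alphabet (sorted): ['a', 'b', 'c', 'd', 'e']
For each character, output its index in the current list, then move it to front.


MTF encoding:
'b': index 1 in ['a', 'b', 'c', 'd', 'e'] -> ['b', 'a', 'c', 'd', 'e']
'e': index 4 in ['b', 'a', 'c', 'd', 'e'] -> ['e', 'b', 'a', 'c', 'd']
'a': index 2 in ['e', 'b', 'a', 'c', 'd'] -> ['a', 'e', 'b', 'c', 'd']
'b': index 2 in ['a', 'e', 'b', 'c', 'd'] -> ['b', 'a', 'e', 'c', 'd']
'e': index 2 in ['b', 'a', 'e', 'c', 'd'] -> ['e', 'b', 'a', 'c', 'd']
'b': index 1 in ['e', 'b', 'a', 'c', 'd'] -> ['b', 'e', 'a', 'c', 'd']
'e': index 1 in ['b', 'e', 'a', 'c', 'd'] -> ['e', 'b', 'a', 'c', 'd']
'e': index 0 in ['e', 'b', 'a', 'c', 'd'] -> ['e', 'b', 'a', 'c', 'd']
'c': index 3 in ['e', 'b', 'a', 'c', 'd'] -> ['c', 'e', 'b', 'a', 'd']
'e': index 1 in ['c', 'e', 'b', 'a', 'd'] -> ['e', 'c', 'b', 'a', 'd']
'c': index 1 in ['e', 'c', 'b', 'a', 'd'] -> ['c', 'e', 'b', 'a', 'd']
'd': index 4 in ['c', 'e', 'b', 'a', 'd'] -> ['d', 'c', 'e', 'b', 'a']


Output: [1, 4, 2, 2, 2, 1, 1, 0, 3, 1, 1, 4]


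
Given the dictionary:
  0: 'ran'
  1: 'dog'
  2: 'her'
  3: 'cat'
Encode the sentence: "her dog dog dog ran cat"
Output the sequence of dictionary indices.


Look up each word in the dictionary:
  'her' -> 2
  'dog' -> 1
  'dog' -> 1
  'dog' -> 1
  'ran' -> 0
  'cat' -> 3

Encoded: [2, 1, 1, 1, 0, 3]


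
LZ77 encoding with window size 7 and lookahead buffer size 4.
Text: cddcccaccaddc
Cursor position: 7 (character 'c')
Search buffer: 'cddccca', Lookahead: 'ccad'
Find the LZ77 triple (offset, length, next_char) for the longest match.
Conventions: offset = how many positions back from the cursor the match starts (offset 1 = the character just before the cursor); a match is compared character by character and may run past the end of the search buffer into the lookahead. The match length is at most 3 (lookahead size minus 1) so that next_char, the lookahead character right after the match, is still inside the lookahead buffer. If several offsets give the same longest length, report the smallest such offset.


Try each offset into the search buffer:
  offset=1 (pos 6, char 'a'): match length 0
  offset=2 (pos 5, char 'c'): match length 1
  offset=3 (pos 4, char 'c'): match length 3
  offset=4 (pos 3, char 'c'): match length 2
  offset=5 (pos 2, char 'd'): match length 0
  offset=6 (pos 1, char 'd'): match length 0
  offset=7 (pos 0, char 'c'): match length 1
Longest match has length 3 at offset 3.
next_char = character at position 7 + 3 = 10 -> 'd'

Best match: offset=3, length=3 (matching 'cca' starting at position 4)
LZ77 triple: (3, 3, 'd')


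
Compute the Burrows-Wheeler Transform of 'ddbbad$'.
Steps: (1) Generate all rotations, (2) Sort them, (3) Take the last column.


Rotations (sorted):
  0: $ddbbad -> last char: d
  1: ad$ddbb -> last char: b
  2: bad$ddb -> last char: b
  3: bbad$dd -> last char: d
  4: d$ddbba -> last char: a
  5: dbbad$d -> last char: d
  6: ddbbad$ -> last char: $


BWT = dbbdad$


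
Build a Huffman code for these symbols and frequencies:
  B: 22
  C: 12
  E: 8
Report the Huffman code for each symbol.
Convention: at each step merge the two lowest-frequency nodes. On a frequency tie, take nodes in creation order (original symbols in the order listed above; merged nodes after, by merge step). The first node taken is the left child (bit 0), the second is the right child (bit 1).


Huffman tree construction:
Step 1: Merge E(8) + C(12) = 20
Step 2: Merge (E+C)(20) + B(22) = 42
Read each symbol's code off the tree from the root (left child = 0, right child = 1).

Codes:
  B: 1 (length 1)
  C: 01 (length 2)
  E: 00 (length 2)
Average code length: 62/42 = 1.4762 bits/symbol


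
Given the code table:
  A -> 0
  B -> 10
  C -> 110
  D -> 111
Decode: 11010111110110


Decoding:
110 -> C
10 -> B
111 -> D
110 -> C
110 -> C


Result: CBDCC


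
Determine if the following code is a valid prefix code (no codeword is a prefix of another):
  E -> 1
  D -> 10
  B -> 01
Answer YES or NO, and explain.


Checking each pair (does one codeword prefix another?):
  E='1' vs D='10': prefix -- VIOLATION

NO -- this is NOT a valid prefix code. E (1) is a prefix of D (10).


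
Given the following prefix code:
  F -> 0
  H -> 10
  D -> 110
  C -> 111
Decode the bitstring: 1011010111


Decoding step by step:
Bits 10 -> H
Bits 110 -> D
Bits 10 -> H
Bits 111 -> C


Decoded message: HDHC


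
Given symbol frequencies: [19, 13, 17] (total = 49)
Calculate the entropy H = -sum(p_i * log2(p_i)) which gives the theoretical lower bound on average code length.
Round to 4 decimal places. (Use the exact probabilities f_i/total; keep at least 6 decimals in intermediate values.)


Per-symbol terms -p_i * log2(p_i) with p_i = f_i/49:
  p = 19/49 = 0.387755: log2(p) = -1.366782, -p*log2(p) = 0.529977
  p = 13/49 = 0.265306: log2(p) = -1.914270, -p*log2(p) = 0.507868
  p = 17/49 = 0.346939: log2(p) = -1.527247, -p*log2(p) = 0.529861
H = 0.529977 + 0.507868 + 0.529861 = 1.567706

H = 1.5677 bits/symbol


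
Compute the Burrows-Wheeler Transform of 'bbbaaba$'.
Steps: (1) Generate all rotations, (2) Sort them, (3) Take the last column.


Rotations (sorted):
  0: $bbbaaba -> last char: a
  1: a$bbbaab -> last char: b
  2: aaba$bbb -> last char: b
  3: aba$bbba -> last char: a
  4: ba$bbbaa -> last char: a
  5: baaba$bb -> last char: b
  6: bbaaba$b -> last char: b
  7: bbbaaba$ -> last char: $


BWT = abbaabb$


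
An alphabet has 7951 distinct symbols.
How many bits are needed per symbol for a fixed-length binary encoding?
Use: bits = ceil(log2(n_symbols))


log2(7951) = 12.9569
Bracket: 2^12 = 4096 < 7951 <= 2^13 = 8192
So ceil(log2(7951)) = 13

bits = ceil(log2(7951)) = ceil(12.9569) = 13 bits


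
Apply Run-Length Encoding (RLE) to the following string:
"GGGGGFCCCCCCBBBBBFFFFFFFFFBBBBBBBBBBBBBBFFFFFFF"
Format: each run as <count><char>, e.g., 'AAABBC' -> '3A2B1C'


Scanning runs left to right:
  i=0: run of 'G' x 5 -> '5G'
  i=5: run of 'F' x 1 -> '1F'
  i=6: run of 'C' x 6 -> '6C'
  i=12: run of 'B' x 5 -> '5B'
  i=17: run of 'F' x 9 -> '9F'
  i=26: run of 'B' x 14 -> '14B'
  i=40: run of 'F' x 7 -> '7F'

RLE = 5G1F6C5B9F14B7F


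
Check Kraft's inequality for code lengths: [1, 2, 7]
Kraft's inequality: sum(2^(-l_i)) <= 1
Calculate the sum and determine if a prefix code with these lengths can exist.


Sum = 2^(-1) + 2^(-2) + 2^(-7)
    = 0.5 + 0.25 + 0.0078125
    = 97/128 = 0.7578125
Since 0.7578125 <= 1, Kraft's inequality IS satisfied.
A prefix code with these lengths CAN exist.

Kraft sum = 0.7578125. Satisfied.


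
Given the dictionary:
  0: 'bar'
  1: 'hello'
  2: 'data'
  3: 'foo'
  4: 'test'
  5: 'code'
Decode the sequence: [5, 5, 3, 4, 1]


Look up each index in the dictionary:
  5 -> 'code'
  5 -> 'code'
  3 -> 'foo'
  4 -> 'test'
  1 -> 'hello'

Decoded: "code code foo test hello"


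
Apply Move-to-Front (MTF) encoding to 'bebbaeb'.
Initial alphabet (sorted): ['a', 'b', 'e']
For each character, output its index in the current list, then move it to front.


MTF encoding:
'b': index 1 in ['a', 'b', 'e'] -> ['b', 'a', 'e']
'e': index 2 in ['b', 'a', 'e'] -> ['e', 'b', 'a']
'b': index 1 in ['e', 'b', 'a'] -> ['b', 'e', 'a']
'b': index 0 in ['b', 'e', 'a'] -> ['b', 'e', 'a']
'a': index 2 in ['b', 'e', 'a'] -> ['a', 'b', 'e']
'e': index 2 in ['a', 'b', 'e'] -> ['e', 'a', 'b']
'b': index 2 in ['e', 'a', 'b'] -> ['b', 'e', 'a']


Output: [1, 2, 1, 0, 2, 2, 2]


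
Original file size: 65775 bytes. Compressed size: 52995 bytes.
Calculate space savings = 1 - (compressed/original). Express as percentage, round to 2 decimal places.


ratio = compressed/original = 52995/65775 = 0.805701
savings = 1 - ratio = 1 - 0.805701 = 0.194299
as a percentage: 0.194299 * 100 = 19.43%

Space savings = 1 - 52995/65775 = 19.43%


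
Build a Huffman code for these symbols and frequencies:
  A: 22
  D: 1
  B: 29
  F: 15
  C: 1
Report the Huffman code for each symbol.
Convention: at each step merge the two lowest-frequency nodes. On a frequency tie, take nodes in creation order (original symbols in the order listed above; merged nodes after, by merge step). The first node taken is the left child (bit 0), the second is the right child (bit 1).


Huffman tree construction:
Step 1: Merge D(1) + C(1) = 2
Step 2: Merge (D+C)(2) + F(15) = 17
Step 3: Merge ((D+C)+F)(17) + A(22) = 39
Step 4: Merge B(29) + (((D+C)+F)+A)(39) = 68
Read each symbol's code off the tree from the root (left child = 0, right child = 1).

Codes:
  A: 11 (length 2)
  D: 1000 (length 4)
  B: 0 (length 1)
  F: 101 (length 3)
  C: 1001 (length 4)
Average code length: 126/68 = 1.8529 bits/symbol


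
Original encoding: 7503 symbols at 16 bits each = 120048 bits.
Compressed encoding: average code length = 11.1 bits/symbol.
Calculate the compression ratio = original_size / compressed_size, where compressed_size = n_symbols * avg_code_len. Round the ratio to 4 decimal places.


original_size = n_symbols * orig_bits = 7503 * 16 = 120048 bits
compressed_size = n_symbols * avg_code_len = 7503 * 11.1 = 83283.3 bits
ratio = original_size / compressed_size = 120048 / 83283.3 = 1.4414

Compression ratio = 1.4414


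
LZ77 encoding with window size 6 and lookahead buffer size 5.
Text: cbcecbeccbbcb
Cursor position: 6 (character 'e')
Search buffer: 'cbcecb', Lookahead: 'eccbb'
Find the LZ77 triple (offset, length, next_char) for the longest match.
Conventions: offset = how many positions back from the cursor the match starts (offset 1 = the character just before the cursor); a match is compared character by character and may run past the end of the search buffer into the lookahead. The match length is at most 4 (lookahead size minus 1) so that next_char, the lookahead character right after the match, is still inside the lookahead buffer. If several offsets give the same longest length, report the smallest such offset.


Try each offset into the search buffer:
  offset=1 (pos 5, char 'b'): match length 0
  offset=2 (pos 4, char 'c'): match length 0
  offset=3 (pos 3, char 'e'): match length 2
  offset=4 (pos 2, char 'c'): match length 0
  offset=5 (pos 1, char 'b'): match length 0
  offset=6 (pos 0, char 'c'): match length 0
Longest match has length 2 at offset 3.
next_char = character at position 6 + 2 = 8 -> 'c'

Best match: offset=3, length=2 (matching 'ec' starting at position 3)
LZ77 triple: (3, 2, 'c')


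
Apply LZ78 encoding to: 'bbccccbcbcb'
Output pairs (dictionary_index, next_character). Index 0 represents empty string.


LZ78 encoding steps:
Dictionary: {0: ''}
Step 1: w='' (idx 0), next='b' -> output (0, 'b'), add 'b' as idx 1
Step 2: w='b' (idx 1), next='c' -> output (1, 'c'), add 'bc' as idx 2
Step 3: w='' (idx 0), next='c' -> output (0, 'c'), add 'c' as idx 3
Step 4: w='c' (idx 3), next='c' -> output (3, 'c'), add 'cc' as idx 4
Step 5: w='bc' (idx 2), next='b' -> output (2, 'b'), add 'bcb' as idx 5
Step 6: w='c' (idx 3), next='b' -> output (3, 'b'), add 'cb' as idx 6


Encoded: [(0, 'b'), (1, 'c'), (0, 'c'), (3, 'c'), (2, 'b'), (3, 'b')]


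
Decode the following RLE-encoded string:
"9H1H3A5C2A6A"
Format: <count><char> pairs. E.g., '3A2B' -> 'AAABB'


Expanding each <count><char> pair:
  9H -> 'HHHHHHHHH'
  1H -> 'H'
  3A -> 'AAA'
  5C -> 'CCCCC'
  2A -> 'AA'
  6A -> 'AAAAAA'

Decoded = HHHHHHHHHHAAACCCCCAAAAAAAA


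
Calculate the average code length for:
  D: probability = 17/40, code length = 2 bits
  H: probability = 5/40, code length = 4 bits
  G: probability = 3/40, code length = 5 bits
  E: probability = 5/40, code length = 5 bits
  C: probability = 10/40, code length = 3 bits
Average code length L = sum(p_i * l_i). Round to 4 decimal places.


Weighted contributions p_i * l_i:
  D: (17/40) * 2 = 34/40
  H: (5/40) * 4 = 20/40
  G: (3/40) * 5 = 15/40
  E: (5/40) * 5 = 25/40
  C: (10/40) * 3 = 30/40
Sum = (34 + 20 + 15 + 25 + 30)/40 = 124/40

L = 124/40 = 3.1000 bits/symbol


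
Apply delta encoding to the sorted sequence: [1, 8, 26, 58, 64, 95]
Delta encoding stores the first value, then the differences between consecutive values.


First value: 1
Deltas:
  8 - 1 = 7
  26 - 8 = 18
  58 - 26 = 32
  64 - 58 = 6
  95 - 64 = 31


Delta encoded: [1, 7, 18, 32, 6, 31]


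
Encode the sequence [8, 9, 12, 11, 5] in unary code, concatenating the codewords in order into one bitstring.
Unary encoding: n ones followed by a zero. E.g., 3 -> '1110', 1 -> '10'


Encode each number as n ones followed by a terminating 0:
  8 -> 111111110 (9 bits)
  9 -> 1111111110 (10 bits)
  12 -> 1111111111110 (13 bits)
  11 -> 111111111110 (12 bits)
  5 -> 111110 (6 bits)
Total length = 9 + 10 + 13 + 12 + 6 = 50 bits.

Unary([8, 9, 12, 11, 5]) = 11111111011111111101111111111110111111111110111110 (50 bits)


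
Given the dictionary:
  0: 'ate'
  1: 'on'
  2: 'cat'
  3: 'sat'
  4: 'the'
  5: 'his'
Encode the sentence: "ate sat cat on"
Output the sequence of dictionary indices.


Look up each word in the dictionary:
  'ate' -> 0
  'sat' -> 3
  'cat' -> 2
  'on' -> 1

Encoded: [0, 3, 2, 1]


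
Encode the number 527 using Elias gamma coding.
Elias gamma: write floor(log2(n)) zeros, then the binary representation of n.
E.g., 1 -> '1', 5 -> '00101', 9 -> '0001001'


num_bits = floor(log2(527)) + 1 = 10
leading_zeros = num_bits - 1 = 9
binary(527) = 1000001111

Elias gamma(527) = '000000000' + '1000001111' = 0000000001000001111 (19 bits)


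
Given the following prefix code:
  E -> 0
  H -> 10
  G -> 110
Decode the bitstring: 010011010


Decoding step by step:
Bits 0 -> E
Bits 10 -> H
Bits 0 -> E
Bits 110 -> G
Bits 10 -> H


Decoded message: EHEGH


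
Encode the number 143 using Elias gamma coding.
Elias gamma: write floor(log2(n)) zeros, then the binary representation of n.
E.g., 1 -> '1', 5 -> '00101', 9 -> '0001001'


num_bits = floor(log2(143)) + 1 = 8
leading_zeros = num_bits - 1 = 7
binary(143) = 10001111

Elias gamma(143) = '0000000' + '10001111' = 000000010001111 (15 bits)


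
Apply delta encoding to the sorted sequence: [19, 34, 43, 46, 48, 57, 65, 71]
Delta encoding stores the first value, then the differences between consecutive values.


First value: 19
Deltas:
  34 - 19 = 15
  43 - 34 = 9
  46 - 43 = 3
  48 - 46 = 2
  57 - 48 = 9
  65 - 57 = 8
  71 - 65 = 6


Delta encoded: [19, 15, 9, 3, 2, 9, 8, 6]


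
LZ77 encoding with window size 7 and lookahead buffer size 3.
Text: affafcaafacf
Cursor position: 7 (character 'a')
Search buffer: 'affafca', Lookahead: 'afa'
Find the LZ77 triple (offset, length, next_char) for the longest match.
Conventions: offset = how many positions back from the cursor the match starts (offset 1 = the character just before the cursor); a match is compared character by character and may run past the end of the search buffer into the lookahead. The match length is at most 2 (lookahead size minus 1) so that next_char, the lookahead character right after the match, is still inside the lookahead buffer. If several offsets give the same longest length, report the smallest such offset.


Try each offset into the search buffer:
  offset=1 (pos 6, char 'a'): match length 1
  offset=2 (pos 5, char 'c'): match length 0
  offset=3 (pos 4, char 'f'): match length 0
  offset=4 (pos 3, char 'a'): match length 2
  offset=5 (pos 2, char 'f'): match length 0
  offset=6 (pos 1, char 'f'): match length 0
  offset=7 (pos 0, char 'a'): match length 2
Longest match has length 2, found at offsets 4, 7; take the smallest, offset 4.
next_char = character at position 7 + 2 = 9 -> 'a'

Best match: offset=4, length=2 (matching 'af' starting at position 3)
LZ77 triple: (4, 2, 'a')


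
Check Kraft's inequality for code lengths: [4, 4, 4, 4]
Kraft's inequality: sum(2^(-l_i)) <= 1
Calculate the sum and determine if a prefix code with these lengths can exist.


Sum = 2^(-4) + 2^(-4) + 2^(-4) + 2^(-4)
    = 0.0625 + 0.0625 + 0.0625 + 0.0625
    = 4/16 = 0.25
Since 0.25 <= 1, Kraft's inequality IS satisfied.
A prefix code with these lengths CAN exist.

Kraft sum = 0.25. Satisfied.


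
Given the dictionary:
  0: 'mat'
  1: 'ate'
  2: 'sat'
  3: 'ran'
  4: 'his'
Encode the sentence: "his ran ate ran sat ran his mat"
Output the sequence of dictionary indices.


Look up each word in the dictionary:
  'his' -> 4
  'ran' -> 3
  'ate' -> 1
  'ran' -> 3
  'sat' -> 2
  'ran' -> 3
  'his' -> 4
  'mat' -> 0

Encoded: [4, 3, 1, 3, 2, 3, 4, 0]


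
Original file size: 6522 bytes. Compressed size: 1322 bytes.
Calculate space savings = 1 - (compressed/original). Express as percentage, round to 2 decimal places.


ratio = compressed/original = 1322/6522 = 0.202699
savings = 1 - ratio = 1 - 0.202699 = 0.797301
as a percentage: 0.797301 * 100 = 79.73%

Space savings = 1 - 1322/6522 = 79.73%


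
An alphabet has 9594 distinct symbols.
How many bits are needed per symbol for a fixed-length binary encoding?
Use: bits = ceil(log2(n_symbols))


log2(9594) = 13.2279
Bracket: 2^13 = 8192 < 9594 <= 2^14 = 16384
So ceil(log2(9594)) = 14

bits = ceil(log2(9594)) = ceil(13.2279) = 14 bits


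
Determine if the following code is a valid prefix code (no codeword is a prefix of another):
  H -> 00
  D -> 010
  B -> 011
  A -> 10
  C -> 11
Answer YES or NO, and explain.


Checking each pair (does one codeword prefix another?):
  H='00' vs D='010': no prefix
  H='00' vs B='011': no prefix
  H='00' vs A='10': no prefix
  H='00' vs C='11': no prefix
  D='010' vs H='00': no prefix
  D='010' vs B='011': no prefix
  D='010' vs A='10': no prefix
  D='010' vs C='11': no prefix
  B='011' vs H='00': no prefix
  B='011' vs D='010': no prefix
  B='011' vs A='10': no prefix
  B='011' vs C='11': no prefix
  A='10' vs H='00': no prefix
  A='10' vs D='010': no prefix
  A='10' vs B='011': no prefix
  A='10' vs C='11': no prefix
  C='11' vs H='00': no prefix
  C='11' vs D='010': no prefix
  C='11' vs B='011': no prefix
  C='11' vs A='10': no prefix
No violation found over all pairs.

YES -- this is a valid prefix code. No codeword is a prefix of any other codeword.


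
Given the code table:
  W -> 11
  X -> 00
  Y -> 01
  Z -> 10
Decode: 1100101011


Decoding:
11 -> W
00 -> X
10 -> Z
10 -> Z
11 -> W


Result: WXZZW


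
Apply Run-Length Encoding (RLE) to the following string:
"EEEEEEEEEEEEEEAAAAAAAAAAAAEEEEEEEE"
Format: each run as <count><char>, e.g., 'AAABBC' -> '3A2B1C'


Scanning runs left to right:
  i=0: run of 'E' x 14 -> '14E'
  i=14: run of 'A' x 12 -> '12A'
  i=26: run of 'E' x 8 -> '8E'

RLE = 14E12A8E


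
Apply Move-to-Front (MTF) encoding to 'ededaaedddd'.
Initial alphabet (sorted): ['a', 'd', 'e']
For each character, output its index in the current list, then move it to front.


MTF encoding:
'e': index 2 in ['a', 'd', 'e'] -> ['e', 'a', 'd']
'd': index 2 in ['e', 'a', 'd'] -> ['d', 'e', 'a']
'e': index 1 in ['d', 'e', 'a'] -> ['e', 'd', 'a']
'd': index 1 in ['e', 'd', 'a'] -> ['d', 'e', 'a']
'a': index 2 in ['d', 'e', 'a'] -> ['a', 'd', 'e']
'a': index 0 in ['a', 'd', 'e'] -> ['a', 'd', 'e']
'e': index 2 in ['a', 'd', 'e'] -> ['e', 'a', 'd']
'd': index 2 in ['e', 'a', 'd'] -> ['d', 'e', 'a']
'd': index 0 in ['d', 'e', 'a'] -> ['d', 'e', 'a']
'd': index 0 in ['d', 'e', 'a'] -> ['d', 'e', 'a']
'd': index 0 in ['d', 'e', 'a'] -> ['d', 'e', 'a']


Output: [2, 2, 1, 1, 2, 0, 2, 2, 0, 0, 0]


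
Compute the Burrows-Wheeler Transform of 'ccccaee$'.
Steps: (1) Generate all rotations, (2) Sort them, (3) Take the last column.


Rotations (sorted):
  0: $ccccaee -> last char: e
  1: aee$cccc -> last char: c
  2: caee$ccc -> last char: c
  3: ccaee$cc -> last char: c
  4: cccaee$c -> last char: c
  5: ccccaee$ -> last char: $
  6: e$ccccae -> last char: e
  7: ee$cccca -> last char: a


BWT = ecccc$ea


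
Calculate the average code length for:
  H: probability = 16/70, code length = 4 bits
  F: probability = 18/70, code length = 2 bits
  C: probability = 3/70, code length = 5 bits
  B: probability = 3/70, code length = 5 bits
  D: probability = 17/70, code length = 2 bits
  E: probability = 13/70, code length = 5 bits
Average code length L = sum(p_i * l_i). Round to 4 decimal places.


Weighted contributions p_i * l_i:
  H: (16/70) * 4 = 64/70
  F: (18/70) * 2 = 36/70
  C: (3/70) * 5 = 15/70
  B: (3/70) * 5 = 15/70
  D: (17/70) * 2 = 34/70
  E: (13/70) * 5 = 65/70
Sum = (64 + 36 + 15 + 15 + 34 + 65)/70 = 229/70

L = 229/70 = 3.2714 bits/symbol


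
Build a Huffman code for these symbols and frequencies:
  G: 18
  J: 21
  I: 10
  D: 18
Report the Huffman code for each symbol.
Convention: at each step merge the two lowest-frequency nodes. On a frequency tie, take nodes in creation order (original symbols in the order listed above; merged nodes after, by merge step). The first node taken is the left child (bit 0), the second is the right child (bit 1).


Huffman tree construction:
Step 1: Merge I(10) + G(18) = 28
Step 2: Merge D(18) + J(21) = 39
Step 3: Merge (I+G)(28) + (D+J)(39) = 67
Read each symbol's code off the tree from the root (left child = 0, right child = 1).

Codes:
  G: 01 (length 2)
  J: 11 (length 2)
  I: 00 (length 2)
  D: 10 (length 2)
Average code length: 134/67 = 2.0000 bits/symbol


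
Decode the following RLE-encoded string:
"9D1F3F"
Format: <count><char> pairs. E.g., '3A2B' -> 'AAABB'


Expanding each <count><char> pair:
  9D -> 'DDDDDDDDD'
  1F -> 'F'
  3F -> 'FFF'

Decoded = DDDDDDDDDFFFF


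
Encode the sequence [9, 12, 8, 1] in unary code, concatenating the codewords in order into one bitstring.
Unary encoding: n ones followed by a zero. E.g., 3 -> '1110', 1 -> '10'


Encode each number as n ones followed by a terminating 0:
  9 -> 1111111110 (10 bits)
  12 -> 1111111111110 (13 bits)
  8 -> 111111110 (9 bits)
  1 -> 10 (2 bits)
Total length = 10 + 13 + 9 + 2 = 34 bits.

Unary([9, 12, 8, 1]) = 1111111110111111111111011111111010 (34 bits)


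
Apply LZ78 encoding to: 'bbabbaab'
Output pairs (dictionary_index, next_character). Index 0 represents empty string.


LZ78 encoding steps:
Dictionary: {0: ''}
Step 1: w='' (idx 0), next='b' -> output (0, 'b'), add 'b' as idx 1
Step 2: w='b' (idx 1), next='a' -> output (1, 'a'), add 'ba' as idx 2
Step 3: w='b' (idx 1), next='b' -> output (1, 'b'), add 'bb' as idx 3
Step 4: w='' (idx 0), next='a' -> output (0, 'a'), add 'a' as idx 4
Step 5: w='a' (idx 4), next='b' -> output (4, 'b'), add 'ab' as idx 5


Encoded: [(0, 'b'), (1, 'a'), (1, 'b'), (0, 'a'), (4, 'b')]


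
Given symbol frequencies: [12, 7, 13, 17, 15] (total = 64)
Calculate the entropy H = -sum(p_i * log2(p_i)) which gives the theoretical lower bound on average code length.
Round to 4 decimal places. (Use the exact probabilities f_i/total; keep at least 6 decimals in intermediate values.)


Per-symbol terms -p_i * log2(p_i) with p_i = f_i/64:
  p = 12/64 = 0.187500: log2(p) = -2.415037, -p*log2(p) = 0.452820
  p = 7/64 = 0.109375: log2(p) = -3.192645, -p*log2(p) = 0.349196
  p = 13/64 = 0.203125: log2(p) = -2.299560, -p*log2(p) = 0.467098
  p = 17/64 = 0.265625: log2(p) = -1.912537, -p*log2(p) = 0.508018
  p = 15/64 = 0.234375: log2(p) = -2.093109, -p*log2(p) = 0.490573
H = 0.452820 + 0.349196 + 0.467098 + 0.508018 + 0.490573 = 2.267705

H = 2.2677 bits/symbol


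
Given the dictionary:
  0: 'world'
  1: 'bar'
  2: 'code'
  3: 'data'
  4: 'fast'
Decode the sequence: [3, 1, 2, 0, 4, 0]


Look up each index in the dictionary:
  3 -> 'data'
  1 -> 'bar'
  2 -> 'code'
  0 -> 'world'
  4 -> 'fast'
  0 -> 'world'

Decoded: "data bar code world fast world"


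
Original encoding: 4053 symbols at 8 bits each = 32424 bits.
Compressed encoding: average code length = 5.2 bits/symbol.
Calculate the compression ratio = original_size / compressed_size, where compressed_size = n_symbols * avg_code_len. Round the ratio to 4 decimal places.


original_size = n_symbols * orig_bits = 4053 * 8 = 32424 bits
compressed_size = n_symbols * avg_code_len = 4053 * 5.2 = 21075.6 bits
ratio = original_size / compressed_size = 32424 / 21075.6 = 1.5385

Compression ratio = 1.5385


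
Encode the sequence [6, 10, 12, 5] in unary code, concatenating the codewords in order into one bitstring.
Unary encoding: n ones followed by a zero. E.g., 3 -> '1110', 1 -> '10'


Encode each number as n ones followed by a terminating 0:
  6 -> 1111110 (7 bits)
  10 -> 11111111110 (11 bits)
  12 -> 1111111111110 (13 bits)
  5 -> 111110 (6 bits)
Total length = 7 + 11 + 13 + 6 = 37 bits.

Unary([6, 10, 12, 5]) = 1111110111111111101111111111110111110 (37 bits)


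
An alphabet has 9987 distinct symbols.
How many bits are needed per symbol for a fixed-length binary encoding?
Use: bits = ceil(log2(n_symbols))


log2(9987) = 13.2858
Bracket: 2^13 = 8192 < 9987 <= 2^14 = 16384
So ceil(log2(9987)) = 14

bits = ceil(log2(9987)) = ceil(13.2858) = 14 bits


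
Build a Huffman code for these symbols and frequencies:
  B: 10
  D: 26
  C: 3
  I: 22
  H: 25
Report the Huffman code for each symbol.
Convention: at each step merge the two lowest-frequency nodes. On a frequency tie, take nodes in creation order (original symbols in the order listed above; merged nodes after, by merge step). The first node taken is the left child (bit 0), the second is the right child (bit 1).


Huffman tree construction:
Step 1: Merge C(3) + B(10) = 13
Step 2: Merge (C+B)(13) + I(22) = 35
Step 3: Merge H(25) + D(26) = 51
Step 4: Merge ((C+B)+I)(35) + (H+D)(51) = 86
Read each symbol's code off the tree from the root (left child = 0, right child = 1).

Codes:
  B: 001 (length 3)
  D: 11 (length 2)
  C: 000 (length 3)
  I: 01 (length 2)
  H: 10 (length 2)
Average code length: 185/86 = 2.1512 bits/symbol


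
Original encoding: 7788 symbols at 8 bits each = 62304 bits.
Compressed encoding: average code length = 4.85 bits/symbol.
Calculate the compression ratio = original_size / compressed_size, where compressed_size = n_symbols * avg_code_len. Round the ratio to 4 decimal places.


original_size = n_symbols * orig_bits = 7788 * 8 = 62304 bits
compressed_size = n_symbols * avg_code_len = 7788 * 4.85 = 37771.8 bits
ratio = original_size / compressed_size = 62304 / 37771.8 = 1.6495

Compression ratio = 1.6495


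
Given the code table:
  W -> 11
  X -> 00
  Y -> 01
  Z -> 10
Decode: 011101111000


Decoding:
01 -> Y
11 -> W
01 -> Y
11 -> W
10 -> Z
00 -> X


Result: YWYWZX


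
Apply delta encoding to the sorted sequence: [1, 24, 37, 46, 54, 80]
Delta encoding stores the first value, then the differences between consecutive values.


First value: 1
Deltas:
  24 - 1 = 23
  37 - 24 = 13
  46 - 37 = 9
  54 - 46 = 8
  80 - 54 = 26


Delta encoded: [1, 23, 13, 9, 8, 26]


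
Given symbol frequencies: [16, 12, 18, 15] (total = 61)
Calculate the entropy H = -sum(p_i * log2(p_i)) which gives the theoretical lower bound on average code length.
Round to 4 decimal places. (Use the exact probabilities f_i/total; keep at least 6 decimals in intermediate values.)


Per-symbol terms -p_i * log2(p_i) with p_i = f_i/61:
  p = 16/61 = 0.262295: log2(p) = -1.930737, -p*log2(p) = 0.506423
  p = 12/61 = 0.196721: log2(p) = -2.345775, -p*log2(p) = 0.461464
  p = 18/61 = 0.295082: log2(p) = -1.760812, -p*log2(p) = 0.519584
  p = 15/61 = 0.245902: log2(p) = -2.023847, -p*log2(p) = 0.497667
H = 0.506423 + 0.461464 + 0.519584 + 0.497667 = 1.985138

H = 1.9851 bits/symbol


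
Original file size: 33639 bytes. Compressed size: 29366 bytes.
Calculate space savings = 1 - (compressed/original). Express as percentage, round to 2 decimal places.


ratio = compressed/original = 29366/33639 = 0.872975
savings = 1 - ratio = 1 - 0.872975 = 0.127025
as a percentage: 0.127025 * 100 = 12.7%

Space savings = 1 - 29366/33639 = 12.7%


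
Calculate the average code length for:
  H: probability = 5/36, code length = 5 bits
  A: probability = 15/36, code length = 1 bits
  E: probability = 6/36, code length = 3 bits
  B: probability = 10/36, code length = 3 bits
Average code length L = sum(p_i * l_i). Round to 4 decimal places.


Weighted contributions p_i * l_i:
  H: (5/36) * 5 = 25/36
  A: (15/36) * 1 = 15/36
  E: (6/36) * 3 = 18/36
  B: (10/36) * 3 = 30/36
Sum = (25 + 15 + 18 + 30)/36 = 88/36

L = 88/36 = 2.4444 bits/symbol


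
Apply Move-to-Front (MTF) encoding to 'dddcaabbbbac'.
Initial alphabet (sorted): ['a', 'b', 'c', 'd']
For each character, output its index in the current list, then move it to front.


MTF encoding:
'd': index 3 in ['a', 'b', 'c', 'd'] -> ['d', 'a', 'b', 'c']
'd': index 0 in ['d', 'a', 'b', 'c'] -> ['d', 'a', 'b', 'c']
'd': index 0 in ['d', 'a', 'b', 'c'] -> ['d', 'a', 'b', 'c']
'c': index 3 in ['d', 'a', 'b', 'c'] -> ['c', 'd', 'a', 'b']
'a': index 2 in ['c', 'd', 'a', 'b'] -> ['a', 'c', 'd', 'b']
'a': index 0 in ['a', 'c', 'd', 'b'] -> ['a', 'c', 'd', 'b']
'b': index 3 in ['a', 'c', 'd', 'b'] -> ['b', 'a', 'c', 'd']
'b': index 0 in ['b', 'a', 'c', 'd'] -> ['b', 'a', 'c', 'd']
'b': index 0 in ['b', 'a', 'c', 'd'] -> ['b', 'a', 'c', 'd']
'b': index 0 in ['b', 'a', 'c', 'd'] -> ['b', 'a', 'c', 'd']
'a': index 1 in ['b', 'a', 'c', 'd'] -> ['a', 'b', 'c', 'd']
'c': index 2 in ['a', 'b', 'c', 'd'] -> ['c', 'a', 'b', 'd']


Output: [3, 0, 0, 3, 2, 0, 3, 0, 0, 0, 1, 2]


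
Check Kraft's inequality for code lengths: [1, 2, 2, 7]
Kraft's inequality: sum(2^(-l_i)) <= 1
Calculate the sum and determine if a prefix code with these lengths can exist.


Sum = 2^(-1) + 2^(-2) + 2^(-2) + 2^(-7)
    = 0.5 + 0.25 + 0.25 + 0.0078125
    = 129/128 = 1.0078125
Since 1.0078125 > 1, Kraft's inequality is NOT satisfied.
A prefix code with these lengths CANNOT exist.

Kraft sum = 1.0078125. Not satisfied.


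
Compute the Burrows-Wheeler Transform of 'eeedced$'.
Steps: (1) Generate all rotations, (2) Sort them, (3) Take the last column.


Rotations (sorted):
  0: $eeedced -> last char: d
  1: ced$eeed -> last char: d
  2: d$eeedce -> last char: e
  3: dced$eee -> last char: e
  4: ed$eeedc -> last char: c
  5: edced$ee -> last char: e
  6: eedced$e -> last char: e
  7: eeedced$ -> last char: $


BWT = ddeecee$


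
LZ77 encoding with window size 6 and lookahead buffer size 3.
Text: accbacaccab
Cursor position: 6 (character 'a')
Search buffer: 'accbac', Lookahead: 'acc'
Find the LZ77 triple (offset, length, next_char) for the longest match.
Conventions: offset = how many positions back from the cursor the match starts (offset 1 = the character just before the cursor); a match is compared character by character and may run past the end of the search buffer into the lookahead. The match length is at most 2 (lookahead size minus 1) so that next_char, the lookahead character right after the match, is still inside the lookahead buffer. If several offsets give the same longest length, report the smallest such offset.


Try each offset into the search buffer:
  offset=1 (pos 5, char 'c'): match length 0
  offset=2 (pos 4, char 'a'): match length 2
  offset=3 (pos 3, char 'b'): match length 0
  offset=4 (pos 2, char 'c'): match length 0
  offset=5 (pos 1, char 'c'): match length 0
  offset=6 (pos 0, char 'a'): match length 2
Longest match has length 2, found at offsets 2, 6; take the smallest, offset 2.
next_char = character at position 6 + 2 = 8 -> 'c'

Best match: offset=2, length=2 (matching 'ac' starting at position 4)
LZ77 triple: (2, 2, 'c')


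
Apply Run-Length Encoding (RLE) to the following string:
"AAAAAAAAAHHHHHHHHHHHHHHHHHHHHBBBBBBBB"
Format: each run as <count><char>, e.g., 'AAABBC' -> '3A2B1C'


Scanning runs left to right:
  i=0: run of 'A' x 9 -> '9A'
  i=9: run of 'H' x 20 -> '20H'
  i=29: run of 'B' x 8 -> '8B'

RLE = 9A20H8B


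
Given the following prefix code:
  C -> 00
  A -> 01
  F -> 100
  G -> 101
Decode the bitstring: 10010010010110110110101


Decoding step by step:
Bits 100 -> F
Bits 100 -> F
Bits 100 -> F
Bits 101 -> G
Bits 101 -> G
Bits 101 -> G
Bits 101 -> G
Bits 01 -> A


Decoded message: FFFGGGGA


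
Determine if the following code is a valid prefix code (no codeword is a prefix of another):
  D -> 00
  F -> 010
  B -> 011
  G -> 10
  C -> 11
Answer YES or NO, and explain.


Checking each pair (does one codeword prefix another?):
  D='00' vs F='010': no prefix
  D='00' vs B='011': no prefix
  D='00' vs G='10': no prefix
  D='00' vs C='11': no prefix
  F='010' vs D='00': no prefix
  F='010' vs B='011': no prefix
  F='010' vs G='10': no prefix
  F='010' vs C='11': no prefix
  B='011' vs D='00': no prefix
  B='011' vs F='010': no prefix
  B='011' vs G='10': no prefix
  B='011' vs C='11': no prefix
  G='10' vs D='00': no prefix
  G='10' vs F='010': no prefix
  G='10' vs B='011': no prefix
  G='10' vs C='11': no prefix
  C='11' vs D='00': no prefix
  C='11' vs F='010': no prefix
  C='11' vs B='011': no prefix
  C='11' vs G='10': no prefix
No violation found over all pairs.

YES -- this is a valid prefix code. No codeword is a prefix of any other codeword.


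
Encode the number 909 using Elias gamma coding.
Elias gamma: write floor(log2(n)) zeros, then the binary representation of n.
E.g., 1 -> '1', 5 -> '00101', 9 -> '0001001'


num_bits = floor(log2(909)) + 1 = 10
leading_zeros = num_bits - 1 = 9
binary(909) = 1110001101

Elias gamma(909) = '000000000' + '1110001101' = 0000000001110001101 (19 bits)


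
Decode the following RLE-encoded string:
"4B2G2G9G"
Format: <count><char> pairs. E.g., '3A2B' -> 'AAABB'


Expanding each <count><char> pair:
  4B -> 'BBBB'
  2G -> 'GG'
  2G -> 'GG'
  9G -> 'GGGGGGGGG'

Decoded = BBBBGGGGGGGGGGGGG


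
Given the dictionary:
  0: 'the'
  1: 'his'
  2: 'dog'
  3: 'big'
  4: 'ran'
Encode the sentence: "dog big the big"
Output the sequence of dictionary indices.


Look up each word in the dictionary:
  'dog' -> 2
  'big' -> 3
  'the' -> 0
  'big' -> 3

Encoded: [2, 3, 0, 3]


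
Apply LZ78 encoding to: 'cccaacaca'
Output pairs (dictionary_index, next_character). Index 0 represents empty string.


LZ78 encoding steps:
Dictionary: {0: ''}
Step 1: w='' (idx 0), next='c' -> output (0, 'c'), add 'c' as idx 1
Step 2: w='c' (idx 1), next='c' -> output (1, 'c'), add 'cc' as idx 2
Step 3: w='' (idx 0), next='a' -> output (0, 'a'), add 'a' as idx 3
Step 4: w='a' (idx 3), next='c' -> output (3, 'c'), add 'ac' as idx 4
Step 5: w='ac' (idx 4), next='a' -> output (4, 'a'), add 'aca' as idx 5


Encoded: [(0, 'c'), (1, 'c'), (0, 'a'), (3, 'c'), (4, 'a')]


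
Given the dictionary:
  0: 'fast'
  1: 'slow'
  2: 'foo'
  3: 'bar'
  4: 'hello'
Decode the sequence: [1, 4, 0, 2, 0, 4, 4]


Look up each index in the dictionary:
  1 -> 'slow'
  4 -> 'hello'
  0 -> 'fast'
  2 -> 'foo'
  0 -> 'fast'
  4 -> 'hello'
  4 -> 'hello'

Decoded: "slow hello fast foo fast hello hello"


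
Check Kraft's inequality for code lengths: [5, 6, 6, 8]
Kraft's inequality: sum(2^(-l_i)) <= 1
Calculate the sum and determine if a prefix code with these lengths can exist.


Sum = 2^(-5) + 2^(-6) + 2^(-6) + 2^(-8)
    = 0.03125 + 0.015625 + 0.015625 + 0.00390625
    = 17/256 = 0.06640625
Since 0.06640625 <= 1, Kraft's inequality IS satisfied.
A prefix code with these lengths CAN exist.

Kraft sum = 0.06640625. Satisfied.


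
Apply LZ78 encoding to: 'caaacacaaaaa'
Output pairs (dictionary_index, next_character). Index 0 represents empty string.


LZ78 encoding steps:
Dictionary: {0: ''}
Step 1: w='' (idx 0), next='c' -> output (0, 'c'), add 'c' as idx 1
Step 2: w='' (idx 0), next='a' -> output (0, 'a'), add 'a' as idx 2
Step 3: w='a' (idx 2), next='a' -> output (2, 'a'), add 'aa' as idx 3
Step 4: w='c' (idx 1), next='a' -> output (1, 'a'), add 'ca' as idx 4
Step 5: w='ca' (idx 4), next='a' -> output (4, 'a'), add 'caa' as idx 5
Step 6: w='aa' (idx 3), next='a' -> output (3, 'a'), add 'aaa' as idx 6


Encoded: [(0, 'c'), (0, 'a'), (2, 'a'), (1, 'a'), (4, 'a'), (3, 'a')]


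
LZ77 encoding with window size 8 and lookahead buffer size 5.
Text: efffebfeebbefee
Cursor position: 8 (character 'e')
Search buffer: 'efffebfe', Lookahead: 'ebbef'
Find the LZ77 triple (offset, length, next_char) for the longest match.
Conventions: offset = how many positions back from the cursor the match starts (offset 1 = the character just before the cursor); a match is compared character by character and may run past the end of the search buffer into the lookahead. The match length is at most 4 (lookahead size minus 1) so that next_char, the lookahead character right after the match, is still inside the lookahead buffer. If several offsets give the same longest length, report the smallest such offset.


Try each offset into the search buffer:
  offset=1 (pos 7, char 'e'): match length 1
  offset=2 (pos 6, char 'f'): match length 0
  offset=3 (pos 5, char 'b'): match length 0
  offset=4 (pos 4, char 'e'): match length 2
  offset=5 (pos 3, char 'f'): match length 0
  offset=6 (pos 2, char 'f'): match length 0
  offset=7 (pos 1, char 'f'): match length 0
  offset=8 (pos 0, char 'e'): match length 1
Longest match has length 2 at offset 4.
next_char = character at position 8 + 2 = 10 -> 'b'

Best match: offset=4, length=2 (matching 'eb' starting at position 4)
LZ77 triple: (4, 2, 'b')
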